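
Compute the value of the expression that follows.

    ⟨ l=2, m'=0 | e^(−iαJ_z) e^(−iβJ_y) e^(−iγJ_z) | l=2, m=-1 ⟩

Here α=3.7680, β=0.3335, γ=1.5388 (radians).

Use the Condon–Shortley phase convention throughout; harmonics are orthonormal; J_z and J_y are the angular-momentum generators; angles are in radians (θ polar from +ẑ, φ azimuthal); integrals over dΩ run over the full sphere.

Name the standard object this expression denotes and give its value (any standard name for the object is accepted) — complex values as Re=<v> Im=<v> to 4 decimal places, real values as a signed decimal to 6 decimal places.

This is a Wigner D-matrix element — the rotation-matrix element ⟨l m'| R(α,β,γ) |l m⟩ in the angular-momentum basis.
Split into d^2_{0,-1}(β=0.3335) × two z-phases.
c=cos(0.333500/2)=0.986129, s=sin(0.333500/2)=0.165978; N=√[2·2·1·6]=4.898979
k: max(0,(-1)−(0))=0 … min(2+(-1),2−(0))=1
  k=0: (−1)^1·4.8990/(2)·0.9861^3·0.1660^1 = -0.389878
  k=1: (−1)^2·4.8990/(2)·0.9861^1·0.1660^3 = +0.011045
d^2_{0,-1}(0.3335) = -0.389878 +0.011045 = -0.378833
Phases: e^{-i·(0)·3.7680}=+1.000000+0.000000i, e^{-i·(-1)·1.5388}=+0.031991+0.999488i ⇒ D=-0.012119-0.378639i

Wigner D-matrix element, Re=-0.0121 Im=-0.3786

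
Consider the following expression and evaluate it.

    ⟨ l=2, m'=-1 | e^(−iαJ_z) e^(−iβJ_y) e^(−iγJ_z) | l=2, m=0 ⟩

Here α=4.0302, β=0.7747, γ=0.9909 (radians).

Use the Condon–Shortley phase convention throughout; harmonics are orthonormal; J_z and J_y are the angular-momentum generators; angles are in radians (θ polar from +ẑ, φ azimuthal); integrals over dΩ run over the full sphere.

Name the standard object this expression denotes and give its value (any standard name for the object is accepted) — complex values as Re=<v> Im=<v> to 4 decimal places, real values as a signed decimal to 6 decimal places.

This is a Wigner D-matrix element — the rotation-matrix element ⟨l m'| R(α,β,γ) |l m⟩ in the angular-momentum basis.
First d^2_{-1,0}(β=0.7747), then the phase factors e^{-i(-1)α} and e^{-i(0)γ}:
c=cos(0.774700/2)=0.925913, s=sin(0.774700/2)=0.377736; N=√[1·6·2·2]=4.898979
The bounds max(0,m−m')=1 and min(l+m,l−m')=2 give 2 terms
  k=1: (−1)^0·4.8990/(2)·0.9259^3·0.3777^1 = +0.734472
  k=2: (−1)^1·4.8990/(2)·0.9259^1·0.3777^3 = -0.122239
d^2_{-1,0}(0.7747) = +0.734472 -0.122239 = +0.612232
Attach z-rotation phases: D = e^{-i(-1)(4.0302)}·(+0.612232)·e^{-i(0)(0.9909)} = -0.386009-0.475211i

Wigner D-matrix element, Re=-0.3860 Im=-0.4752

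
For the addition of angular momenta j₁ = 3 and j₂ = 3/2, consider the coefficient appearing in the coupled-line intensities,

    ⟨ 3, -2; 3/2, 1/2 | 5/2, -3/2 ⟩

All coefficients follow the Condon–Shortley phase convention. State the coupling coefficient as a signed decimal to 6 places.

√[6·2!4!1!/8! · 1!5!2!1!1!4!] = √(288/7)
  +(−1)^1/∏(1,1,4,1,0,0)! = -1/24  (running -1/24)
  +(−1)^2/∏(2,0,3,0,1,1)! = 1/12  (running 1/24)
⟨..|..⟩ = √(288/7)·(1/24) = +0.267261

+√(1/14) ≈ +0.267261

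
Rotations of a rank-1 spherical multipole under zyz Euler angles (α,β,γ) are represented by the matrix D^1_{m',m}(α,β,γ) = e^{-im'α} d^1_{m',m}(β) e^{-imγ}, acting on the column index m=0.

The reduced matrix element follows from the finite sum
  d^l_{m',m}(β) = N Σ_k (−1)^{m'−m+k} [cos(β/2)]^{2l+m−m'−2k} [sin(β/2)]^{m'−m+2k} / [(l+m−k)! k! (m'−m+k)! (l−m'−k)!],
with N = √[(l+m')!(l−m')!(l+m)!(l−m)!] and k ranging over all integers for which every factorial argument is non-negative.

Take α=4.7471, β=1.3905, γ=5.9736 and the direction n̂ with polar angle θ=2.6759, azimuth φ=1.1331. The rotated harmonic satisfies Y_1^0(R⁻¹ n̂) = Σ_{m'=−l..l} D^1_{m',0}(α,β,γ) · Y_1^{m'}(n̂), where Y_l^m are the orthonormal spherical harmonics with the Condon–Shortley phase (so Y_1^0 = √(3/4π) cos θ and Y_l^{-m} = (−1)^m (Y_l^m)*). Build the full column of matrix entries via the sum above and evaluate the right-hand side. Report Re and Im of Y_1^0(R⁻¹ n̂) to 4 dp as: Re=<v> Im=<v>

Re=-0.2705 Im=0.0000

Need the full column D^1_{m',0} for m'=−1..1 at α=4.7471, β=1.3905, γ=5.9736.
cos(β/2)=0.767894, sin(β/2)=0.640577
d^1_{-1,0}: single k=1 term ⇒ +0.695645;  D = +0.024142-0.695226i
d^1_{0,0}: k∈[0..1] ⇒ +0.589661 -0.410339 = +0.179321;  D = +0.179321+0.000000i
d^1_{1,0}: single k=0 term ⇒ -0.695645;  D = -0.024142-0.695226i
Y_1^{m'}(θ=2.6759,φ=1.1331) and Σ D·Y over m':
  (+0.0241-0.6952i)·(+0.0658-0.1405i)  (+0.1793+0.0000i)·(-0.4366+0.0000i)  (-0.0241-0.6952i)·(-0.0658-0.1405i)
Y_1^0(R⁻¹ n̂) = -0.270493+0.000000i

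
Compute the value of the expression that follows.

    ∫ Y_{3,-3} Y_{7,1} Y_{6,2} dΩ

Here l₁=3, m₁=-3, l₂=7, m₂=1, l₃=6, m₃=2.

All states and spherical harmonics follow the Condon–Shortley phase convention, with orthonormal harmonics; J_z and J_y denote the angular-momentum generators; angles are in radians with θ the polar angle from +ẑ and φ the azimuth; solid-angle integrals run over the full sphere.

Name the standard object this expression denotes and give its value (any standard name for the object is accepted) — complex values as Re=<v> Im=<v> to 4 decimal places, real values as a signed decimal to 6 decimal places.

This is a Gaunt coefficient — the integral of a triple product of spherical harmonics over the sphere.
Rules hold: Σm=0, L=16 even, 4≤6≤10.
N = 7·15·13 = 1365
Δ = 4!·2!·10!/17! = 1/2042040
Racah Σ t=1..3: t=1:−1/207360 t=2:+1/57600 t=3:−1/207360 = 1/129600
⇒ 3j(3 7 6; 0 0 0)² = 168/12155, sgn +1
Racah Σ t=4..4: t=4:+1/829440 = 1/829440
⇒ 3j(3 7 6; -3 1 2)² = 35/2431, sgn +1
4πI² = N·(3j₀)²·(3jₘ)² = 123480/454597
I = +1·√(0.271625/4π) = 0.14702124

Gaunt coefficient, +0.147021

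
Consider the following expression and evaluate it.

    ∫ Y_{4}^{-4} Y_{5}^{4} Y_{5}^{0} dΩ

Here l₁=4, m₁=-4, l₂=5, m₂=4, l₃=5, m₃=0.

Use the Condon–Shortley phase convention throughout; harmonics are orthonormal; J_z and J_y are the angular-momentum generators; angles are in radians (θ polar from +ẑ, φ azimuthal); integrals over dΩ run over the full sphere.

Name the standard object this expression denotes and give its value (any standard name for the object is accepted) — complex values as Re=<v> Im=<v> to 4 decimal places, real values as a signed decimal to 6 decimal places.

Gaunt coefficient, +0.130198

This is a Gaunt coefficient — the integral of a triple product of spherical harmonics over the sphere.
m-sum 0 ✓  L=14 even ✓  1≤5≤9 ✓
Π(2lᵢ+1) = 9×11×11 = 1089
triangle coeff Δ(4,5,5) = 1/3153150
Σ_t [0,4]: t=0:+1/69120 t=1:−1/1728 t=2:+1/576 t=3:−1/1728 t=4:+1/69120 = 7/11520
(3j)²=2/143 [(4 5 5; 0 0 0)], sign=-1
Σ_t [4,4]: t=4:+1/69120 = 1/69120
(3j)²=2/143 [(4 5 5; -4 4 0)], sign=-1
⇒ 4πI² = 36/169
I = (+1)√(36/169/(4π)) = 0.13019760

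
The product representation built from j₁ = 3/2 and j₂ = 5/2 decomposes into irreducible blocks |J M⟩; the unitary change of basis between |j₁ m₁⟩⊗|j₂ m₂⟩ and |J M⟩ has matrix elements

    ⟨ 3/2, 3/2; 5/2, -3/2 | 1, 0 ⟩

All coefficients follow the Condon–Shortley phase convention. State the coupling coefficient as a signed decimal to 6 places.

triangle: 3!×0!×2!/6! = 12/720
(j±m)!: 3!×0!×1!×4!×1!×1! = 144
prefactor² = (2J+1)×Δ×N² = 36/5
  k=0: +1/(0!×3!×0!×1!×0!×1!) = 1/6
Σ = 1/6  ⇒  CG² = 36/5×(1/6)² = 1/5
CG = +√(1/5) = +0.447214

+√(1/5) ≈ +0.447214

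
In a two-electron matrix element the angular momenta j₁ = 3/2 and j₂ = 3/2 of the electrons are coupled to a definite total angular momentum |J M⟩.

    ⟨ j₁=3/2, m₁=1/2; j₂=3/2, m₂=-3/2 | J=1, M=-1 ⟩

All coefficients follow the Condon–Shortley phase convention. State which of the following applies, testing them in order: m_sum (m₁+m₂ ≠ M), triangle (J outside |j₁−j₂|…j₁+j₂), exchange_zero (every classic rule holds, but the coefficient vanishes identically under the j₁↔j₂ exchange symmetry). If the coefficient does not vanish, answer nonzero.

nonzero

m-sum: m₁+m₂ = 1/2+(-3/2) = -1, M = -1  ✓
triangle: |j₁−j₂| = 0 ≤ J = 1 ≤ j₁+j₂ = 3  ✓
exchange: j₁≠j₂ or m₁≠m₂ — the exchange symmetry imposes no constraint here
value check: CG = +√(3/10) = +0.547723 ≠ 0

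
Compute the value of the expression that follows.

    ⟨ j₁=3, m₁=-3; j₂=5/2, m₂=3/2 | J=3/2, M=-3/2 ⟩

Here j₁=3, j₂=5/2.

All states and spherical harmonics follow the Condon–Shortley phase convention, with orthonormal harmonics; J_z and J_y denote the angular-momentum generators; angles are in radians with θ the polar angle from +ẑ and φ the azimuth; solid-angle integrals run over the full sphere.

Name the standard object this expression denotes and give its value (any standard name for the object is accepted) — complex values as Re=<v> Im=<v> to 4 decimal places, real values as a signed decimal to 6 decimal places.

Clebsch–Gordan coefficient, +√(3/14) ≈ +0.462910

This is a Clebsch–Gordan (vector-coupling) coefficient.
triangle: 4!·2!·1!/8! = 48/40320
(j±m)!: 0!·6!·4!·1!·0!·3! = 103680
prefactor² = (2J+1)·Δ·N² = 3456/7
  k=4: +1/(4!·0!·2!·0!·0!·1!) = 1/48
Σ = 1/48  ⇒  CG² = 3456/7·(1/48)² = 3/14
CG = +√(3/14) = +0.462910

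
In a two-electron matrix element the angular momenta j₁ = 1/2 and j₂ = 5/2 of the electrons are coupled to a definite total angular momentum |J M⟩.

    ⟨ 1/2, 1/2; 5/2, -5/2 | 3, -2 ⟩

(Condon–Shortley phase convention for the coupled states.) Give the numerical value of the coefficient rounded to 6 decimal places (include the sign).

+0.408248  (= +√(1/6))

triangle: 0!*1!*5!/7! = 120/5040
(j±m)!: 1!*0!*0!*5!*1!*5! = 14400
prefactor² = (2J+1)*Δ*N² = 2400
  k=0: +1/(0!*0!*0!*0!*1!*5!) = 1/120
Σ = 1/120  ⇒  CG² = 2400*(1/120)² = 1/6
CG = +√(1/6) = +0.408248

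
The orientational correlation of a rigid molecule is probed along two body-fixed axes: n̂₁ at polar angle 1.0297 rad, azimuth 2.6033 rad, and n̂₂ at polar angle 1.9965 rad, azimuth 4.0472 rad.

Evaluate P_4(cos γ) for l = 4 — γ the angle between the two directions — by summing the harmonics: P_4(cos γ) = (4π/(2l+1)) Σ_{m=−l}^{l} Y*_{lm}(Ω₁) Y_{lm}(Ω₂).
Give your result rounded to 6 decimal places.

0.327077

Summing Y*_{l m}(θ₁,φ₁)·Y_{l m}(θ₂,φ₂) over m ∈ [−4, 4]; prefactor 4π/(2·4+1) = 1.396263:
  m=-4: Y*=(-0.131380, -0.199494)  Y=(-0.269942, 0.140822)  product (0.063558, 0.035351)
  m=-3: Y*=(0.017891, 0.405604)  Y=(-0.355777, -0.160920)  product (0.058904, -0.147183)
  m=-2: Y*=(0.099923, -0.185451)  Y=(-0.012802, -0.052218)  product (-0.010963, -0.002844)
  m=-1: Y*=(0.204951, -0.122378)  Y=(-0.198361, 0.252865)  product (-0.009709, 0.076100)
  m=+0: Y*=(-0.263998, -0.000000)  Y=(-0.116175, 0.000000)  product (0.030670, 0.000000)
  m=+1: Y*=(-0.204951, -0.122378)  Y=(0.198361, 0.252865)  product (-0.009709, -0.076100)
  m=+2: Y*=(0.099923, 0.185451)  Y=(-0.012802, 0.052218)  product (-0.010963, 0.002844)
  m=+3: Y*=(-0.017891, 0.405604)  Y=(0.355777, -0.160920)  product (0.058904, 0.147183)
  m=+4: Y*=(-0.131380, 0.199494)  Y=(-0.269942, -0.140822)  product (0.063558, -0.035351)
Total Σ_m = (0.234252, -0.000000). Multiply by 1.396263: (0.327077, -0.000000). P_4(cos γ) = 0.327077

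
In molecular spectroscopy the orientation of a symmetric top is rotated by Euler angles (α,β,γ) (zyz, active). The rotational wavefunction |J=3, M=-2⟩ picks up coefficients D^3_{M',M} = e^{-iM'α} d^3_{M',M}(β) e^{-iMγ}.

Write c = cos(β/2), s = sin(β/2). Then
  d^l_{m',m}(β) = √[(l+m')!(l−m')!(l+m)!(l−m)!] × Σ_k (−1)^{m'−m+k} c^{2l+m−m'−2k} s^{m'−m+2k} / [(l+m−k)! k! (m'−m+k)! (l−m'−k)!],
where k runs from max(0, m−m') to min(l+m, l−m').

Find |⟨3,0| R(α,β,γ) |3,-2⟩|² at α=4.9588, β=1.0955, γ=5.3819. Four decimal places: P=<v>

Split into d^3_{0,-2}(β=1.0955) × two z-phases.
With c≡cos(β/2)=0.853698 and s≡sin(β/2)=0.520768, N=[6·6·1·120]^{1/2}=65.726707
Admissible k: 0..1 (factorial args all ≥0)
  k=0: (−1)^2·65.7267/(12)·0.8537^4·0.5208^2 = +0.788981
  k=1: (−1)^3·65.7267/(12)·0.8537^2·0.5208^4 = -0.293593
d^3_{0,-2}(1.0955) = +0.788981 -0.293593 = +0.495388
|D^3_{0,-2}|² = |d^3_{0,-2}(β)|² = (+0.495388)² = 0.245409 (the z-rotation phases have unit modulus)

P=0.2454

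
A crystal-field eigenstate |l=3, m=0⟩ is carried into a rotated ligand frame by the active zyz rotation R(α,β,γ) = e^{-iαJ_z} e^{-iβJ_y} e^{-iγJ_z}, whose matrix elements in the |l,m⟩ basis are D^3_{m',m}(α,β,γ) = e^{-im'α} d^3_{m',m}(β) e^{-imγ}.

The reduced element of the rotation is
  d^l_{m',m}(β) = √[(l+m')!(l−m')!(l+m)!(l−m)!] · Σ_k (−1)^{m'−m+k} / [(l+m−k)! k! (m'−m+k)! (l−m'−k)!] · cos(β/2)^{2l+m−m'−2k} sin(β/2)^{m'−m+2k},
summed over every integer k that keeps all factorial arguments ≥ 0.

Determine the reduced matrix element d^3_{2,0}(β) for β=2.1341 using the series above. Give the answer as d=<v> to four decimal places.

d^3_{2,0}(β=2.1341) via the finite sum:
c=cos(2.134100/2)=0.482710, s=sin(2.134100/2)=0.875780; N=√[120·1·6·6]=65.726707
k∈{0,1} keeps every argument non-negative
  k=0: (−1)^2·65.7267/(12)·0.4827^4·0.8758^2 = +0.228084
  k=1: (−1)^3·65.7267/(12)·0.4827^2·0.8758^4 = -0.750782
d^3_{2,0}(2.1341) = +0.228084 -0.750782 = -0.522697

d=-0.5227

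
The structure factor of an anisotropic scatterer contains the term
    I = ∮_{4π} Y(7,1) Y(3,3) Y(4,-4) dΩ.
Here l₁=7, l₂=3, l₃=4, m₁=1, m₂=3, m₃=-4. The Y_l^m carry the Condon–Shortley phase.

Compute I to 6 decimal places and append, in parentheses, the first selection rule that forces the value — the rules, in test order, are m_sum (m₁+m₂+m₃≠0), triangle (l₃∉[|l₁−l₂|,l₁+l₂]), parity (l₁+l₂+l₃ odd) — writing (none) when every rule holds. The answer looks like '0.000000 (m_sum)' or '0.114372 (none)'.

-0.006738 (none)

m-sum 0 ✓  L=14 even ✓  4≤4≤10 ✓
Π(2lᵢ+1) = 15×7×9 = 945
triangle coeff Δ(7,3,4) = 1/45045
Σ_t [3,3]: t=3:−1/20736 = -1/20736
(3j)²=35/1287 [(7 3 4; 0 0 0)], sign=-1
Σ_t [6,6]: t=6:+1/29030400 = 1/29030400
(3j)²=1/45045 [(7 3 4; 1 3 -4)], sign=+1
⇒ 4πI² = 35/61347
I = (-1)√(35/61347/(4π)) = -0.00673802
No selection rule forces the value: the integral is nonzero (none).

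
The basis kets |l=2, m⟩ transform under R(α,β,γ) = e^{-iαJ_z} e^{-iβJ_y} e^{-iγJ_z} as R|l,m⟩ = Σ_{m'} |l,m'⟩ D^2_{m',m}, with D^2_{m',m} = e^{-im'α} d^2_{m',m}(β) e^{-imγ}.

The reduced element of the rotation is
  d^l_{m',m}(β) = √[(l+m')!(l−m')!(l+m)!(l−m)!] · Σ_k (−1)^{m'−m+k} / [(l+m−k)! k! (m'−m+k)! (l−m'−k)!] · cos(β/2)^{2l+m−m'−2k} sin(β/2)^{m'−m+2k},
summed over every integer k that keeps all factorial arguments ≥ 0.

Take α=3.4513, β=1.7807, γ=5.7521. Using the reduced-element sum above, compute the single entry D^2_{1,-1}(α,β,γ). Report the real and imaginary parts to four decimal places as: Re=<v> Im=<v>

Re=-0.2350 Im=0.2626

First d^2_{1,-1}(β=1.7807), then the phase factors e^{-i(1)α} and e^{-i(-1)γ}:
Half-angle: c=0.629140, s=0.777292. N=√(6·1·1·6)=6.000000
The bounds max(0,m−m')=0 and min(l+m,l−m')=1 give 2 terms
  k=0: (−1)^2·6.0000/(2)·0.6291^2·0.7773^2 = +0.717438
  k=1: (−1)^3·6.0000/(6)·0.6291^0·0.7773^4 = -0.365037
d^2_{1,-1}(1.7807) = +0.717438 -0.365037 = +0.352401
Phases: e^{-i·(1)·3.4513}=-0.952423+0.304780i, e^{-i·(-1)·5.7521}=+0.862258-0.506469i ⇒ D=-0.235006+0.262599i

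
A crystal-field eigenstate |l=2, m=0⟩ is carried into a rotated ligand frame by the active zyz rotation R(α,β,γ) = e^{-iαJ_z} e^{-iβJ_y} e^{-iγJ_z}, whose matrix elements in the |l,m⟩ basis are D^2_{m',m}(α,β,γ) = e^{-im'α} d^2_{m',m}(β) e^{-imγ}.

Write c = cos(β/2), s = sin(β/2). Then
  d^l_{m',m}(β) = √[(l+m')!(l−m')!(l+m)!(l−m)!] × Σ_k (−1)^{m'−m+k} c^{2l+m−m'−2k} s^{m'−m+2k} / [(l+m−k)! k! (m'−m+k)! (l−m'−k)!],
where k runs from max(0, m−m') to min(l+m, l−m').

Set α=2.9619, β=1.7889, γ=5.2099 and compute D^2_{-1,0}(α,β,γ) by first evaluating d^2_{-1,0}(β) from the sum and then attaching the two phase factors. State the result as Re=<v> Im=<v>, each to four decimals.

D^2_{-1,0}(2.9619,1.7889,5.2099) = e^{-i·-1·2.9619}·d^2_{-1,0}(1.7889)·e^{-i·0·5.2099}. Compute d first:
Half-angle: c=0.625948, s=0.779865. N=√(1·6·2·2)=4.898979
k∈{1,2} keeps every argument non-negative
  k=1: (−1)^0·4.8990/(2)·0.6259^3·0.7799^1 = +0.468500
  k=2: (−1)^1·4.8990/(2)·0.6259^1·0.7799^3 = -0.727230
d^2_{-1,0}(1.7889) = +0.468500 -0.727230 = -0.258730
Attach z-rotation phases: D = e^{-i(-1)(2.9619)}·(-0.258730)·e^{-i(0)(5.2099)} = +0.254565-0.046242i

Re=0.2546 Im=-0.0462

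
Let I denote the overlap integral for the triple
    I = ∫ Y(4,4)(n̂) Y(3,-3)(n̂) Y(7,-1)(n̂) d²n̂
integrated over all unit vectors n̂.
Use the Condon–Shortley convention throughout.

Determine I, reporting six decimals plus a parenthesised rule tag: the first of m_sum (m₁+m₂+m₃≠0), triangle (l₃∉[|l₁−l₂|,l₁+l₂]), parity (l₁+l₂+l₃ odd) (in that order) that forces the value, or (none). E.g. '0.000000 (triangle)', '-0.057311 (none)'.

Checks pass: Σm=0; 14 even; l₃=7∈[1,7].
(2·4+1)(2·3+1)(2·7+1) = 945
Δ: 0! 8! 6! / 15! → 1/45045
sum: t=0:+1/20736 = 1/20736
3j²(4 3 7; 0 0 0) = Δ·Π!·Σ² = 35/1287  (sign -1)
sum: t=0:+1/29030400 = 1/29030400
3j²(4 3 7; 4 -3 -1) = Δ·Π!·Σ² = 1/45045  (sign +1)
combine: 4πI² = 945·35/1287·1/45045 = 35/61347
take √, sign -1: I = -0.00673802
No selection rule forces the value: the integral is nonzero (none).

-0.006738 (none)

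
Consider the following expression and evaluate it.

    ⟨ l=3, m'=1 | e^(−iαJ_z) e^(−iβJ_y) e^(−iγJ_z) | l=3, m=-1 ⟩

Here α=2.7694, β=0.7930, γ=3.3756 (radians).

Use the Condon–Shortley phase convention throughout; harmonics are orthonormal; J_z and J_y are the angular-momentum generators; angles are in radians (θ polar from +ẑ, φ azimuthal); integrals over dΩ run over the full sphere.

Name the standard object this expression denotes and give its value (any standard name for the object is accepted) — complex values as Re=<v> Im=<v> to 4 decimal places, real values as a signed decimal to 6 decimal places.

Wigner D-matrix element, Re=0.4107 Im=0.2847

This is a Wigner D-matrix element — the rotation-matrix element ⟨l m'| R(α,β,γ) |l m⟩ in the angular-momentum basis.
First d^3_{1,-1}(β=0.7930), then the phase factors e^{-i(1)α} and e^{-i(-1)γ}:
Half-angle: c=0.922418, s=0.386192. N=√(24·2·2·24)=48.000000
k∈{0,1,2} keeps every argument non-negative
  k=0: (−1)^2·48.0000/(8)·0.9224^4·0.3862^2 = +0.647843
  k=1: (−1)^3·48.0000/(6)·0.9224^2·0.3862^4 = -0.151412
  k=2: (−1)^4·48.0000/(48)·0.9224^0·0.3862^6 = +0.003318
d^3_{1,-1}(0.7930) = +0.647843 -0.151412 +0.003318 = +0.499749
Attach z-rotation phases: D = e^{-i(1)(2.7694)}·(+0.499749)·e^{-i(-1)(3.3756)} = +0.410703+0.284731i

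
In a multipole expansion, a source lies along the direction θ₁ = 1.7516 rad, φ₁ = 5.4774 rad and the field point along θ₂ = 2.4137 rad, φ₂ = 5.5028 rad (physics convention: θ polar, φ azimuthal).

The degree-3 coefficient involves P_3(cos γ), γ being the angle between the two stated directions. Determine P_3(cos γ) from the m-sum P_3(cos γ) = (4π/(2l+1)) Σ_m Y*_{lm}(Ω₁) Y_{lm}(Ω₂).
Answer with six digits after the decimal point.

Term-by-term m-sum for l=3 (normalisation 4π/7 = 1.795196):
  term(m=-3) = 0.04865 - 0.00371j   from Y*(Ω₁)=-0.29747 - 0.26314j, Y(Ω₂)=-0.08556 + 0.08817j
  term(m=-2) = 0.05998 - 0.00305j   from Y*(Ω₁)=0.00725 + 0.17768j, Y(Ω₂)=-0.00339 - 0.33770j
  term(m=-1) = -0.10236 + 0.00260j   from Y*(Ω₁)=-0.18457 + 0.19226j, Y(Ω₂)=0.27303 + 0.27031j
  term(m=+0) = 0.01131 + 0.00000j   from Y*(Ω₁)=0.19046 + 0.00000j, Y(Ω₂)=0.05937 + 0.00000j
  term(m=+1) = -0.10236 - 0.00260j   from Y*(Ω₁)=0.18457 + 0.19226j, Y(Ω₂)=-0.27303 + 0.27031j
  term(m=+2) = 0.05998 + 0.00305j   from Y*(Ω₁)=0.00725 - 0.17768j, Y(Ω₂)=-0.00339 + 0.33770j
  term(m=+3) = 0.04865 + 0.00371j   from Y*(Ω₁)=0.29747 - 0.26314j, Y(Ω₂)=0.08556 + 0.08817j
Accumulated sum 0.02385 + 0.00000j; after 4π/(2l+1) scaling, 0.04281 + 0.00000j ⇒ P_3 = 0.042814

0.042814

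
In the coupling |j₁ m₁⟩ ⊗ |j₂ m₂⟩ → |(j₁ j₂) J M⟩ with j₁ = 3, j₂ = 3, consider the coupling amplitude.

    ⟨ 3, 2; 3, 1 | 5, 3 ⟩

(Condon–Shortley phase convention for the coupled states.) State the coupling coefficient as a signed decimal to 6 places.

+√(1/6) ≈ +0.408248

triangle: 1!×5!×5!/12! = 14400/479001600
(j±m)!: 5!×1!×4!×2!×8!×2! = 464486400
prefactor² = (2J+1)×Δ×N² = 153600
  k=0: +1/(0!×1!×1!×4!×4!×1!) = 1/576
  k=1: −1/(1!×0!×0!×3!×5!×2!) = -1/1440
Σ = 1/960  ⇒  CG² = 153600×(1/960)² = 1/6
CG = +√(1/6) = +0.408248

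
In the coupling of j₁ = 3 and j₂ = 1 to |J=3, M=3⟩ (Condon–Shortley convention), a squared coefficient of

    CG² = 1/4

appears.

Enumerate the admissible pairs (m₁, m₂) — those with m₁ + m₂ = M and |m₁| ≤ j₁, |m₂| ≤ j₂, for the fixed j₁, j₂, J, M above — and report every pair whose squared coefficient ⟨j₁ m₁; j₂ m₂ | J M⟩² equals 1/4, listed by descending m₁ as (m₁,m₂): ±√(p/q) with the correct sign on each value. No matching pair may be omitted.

Admissible pairs with m₁+m₂ = M = 3: (2,1), (3,0)
  (m₁,m₂)=(3,0): CG² = 3/4, CG = +√(3/4)
  (m₁,m₂)=(2,1): CG² = 1/4, CG = −√(1/4)   ← matches the target
Pairs with CG² = 1/4: (2,1): −√(1/4)

(2,1): −√(1/4)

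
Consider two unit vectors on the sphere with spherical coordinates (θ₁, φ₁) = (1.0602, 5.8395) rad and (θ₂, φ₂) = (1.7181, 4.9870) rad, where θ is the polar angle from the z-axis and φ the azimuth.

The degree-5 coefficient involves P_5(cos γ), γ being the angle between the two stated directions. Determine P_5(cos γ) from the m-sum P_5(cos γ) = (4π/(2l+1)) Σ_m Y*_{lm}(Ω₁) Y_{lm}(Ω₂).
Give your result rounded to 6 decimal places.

Addition theorem: P_5(cos γ) = (4π/11) Σ_m Y*_{lm}(Ω₁) Y_{lm}(Ω₂), m = −5…5:
  m=-5: (-0.141542-0.187108i) × (+0.430974+0.086350i) = -0.044844-0.092861i  (running Σ = -0.044844-0.092861i)
  m=-4: (-0.084168-0.406963i) × (-0.093834+0.183655i) = +0.082639+0.022729i  (running Σ = +0.037795-0.070131i)
  m=-3: (+0.062703-0.256514i) × (+0.198048+0.183381i) = +0.059458-0.039304i  (running Σ = +0.097253-0.109435i)
  m=-2: (-0.112867+0.138599i) × (-0.194176+0.118842i) = +0.005445-0.040326i  (running Σ = +0.102697-0.149761i)
  m=-1: (-0.289163+0.137436i) × (+0.060839+0.215948i) = -0.047271-0.054083i  (running Σ = +0.055426-0.203843i)
  m=0: (+0.107196-0.000000i) × (-0.232093+0.000000i) = -0.024880+0.000000i  (running Σ = +0.030546-0.203843i)
  m=1: (+0.289163+0.137436i) × (-0.060839+0.215948i) = -0.047271+0.054083i  (running Σ = -0.016725-0.149761i)
  m=2: (-0.112867-0.138599i) × (-0.194176-0.118842i) = +0.005445+0.040326i  (running Σ = -0.011280-0.109435i)
  m=3: (-0.062703-0.256514i) × (-0.198048+0.183381i) = +0.059458+0.039304i  (running Σ = +0.048178-0.070131i)
  m=4: (-0.084168+0.406963i) × (-0.093834-0.183655i) = +0.082639-0.022729i  (running Σ = +0.130816-0.092861i)
  m=5: (+0.141542-0.187108i) × (-0.430974+0.086350i) = -0.044844+0.092861i  (running Σ = +0.085972-0.000000i)
Accumulated sum +0.085972-0.000000i; after 4π/(2l+1) scaling, +0.098215-0.000000i ⇒ P_5 = 0.098215

0.098215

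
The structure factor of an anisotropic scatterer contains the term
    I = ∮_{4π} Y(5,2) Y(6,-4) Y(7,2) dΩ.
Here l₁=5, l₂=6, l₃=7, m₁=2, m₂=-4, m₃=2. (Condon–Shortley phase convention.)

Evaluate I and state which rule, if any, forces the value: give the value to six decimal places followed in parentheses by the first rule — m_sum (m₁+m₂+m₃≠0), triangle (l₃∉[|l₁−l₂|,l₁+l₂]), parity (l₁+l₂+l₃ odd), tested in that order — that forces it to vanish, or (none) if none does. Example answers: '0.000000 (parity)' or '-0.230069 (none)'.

0.048529 (none)

m-sum 0 ✓  L=18 even ✓  1≤7≤11 ✓
Π(2lᵢ+1) = 11×13×15 = 2145
triangle coeff Δ(5,6,7) = 1/174594420
Σ_t [0,4]: t=0:+1/4147200 t=1:−1/207360 t=2:+1/82944 t=3:−1/207360 t=4:+1/4147200 = 1/345600
(3j)²=420/46189 [(5 6 7; 0 0 0)], sign=-1
Σ_t [0,2]: t=0:+1/1244160 t=1:−1/1451520 t=2:+1/19353600 = 29/174182400
(3j)²=841/554268 [(5 6 7; 2 -4 2)], sign=-1
⇒ 4πI² = 441525/14919047
I = (+1)√(441525/14919047/(4π)) = 0.04852909
No selection rule forces the value: the integral is nonzero (none).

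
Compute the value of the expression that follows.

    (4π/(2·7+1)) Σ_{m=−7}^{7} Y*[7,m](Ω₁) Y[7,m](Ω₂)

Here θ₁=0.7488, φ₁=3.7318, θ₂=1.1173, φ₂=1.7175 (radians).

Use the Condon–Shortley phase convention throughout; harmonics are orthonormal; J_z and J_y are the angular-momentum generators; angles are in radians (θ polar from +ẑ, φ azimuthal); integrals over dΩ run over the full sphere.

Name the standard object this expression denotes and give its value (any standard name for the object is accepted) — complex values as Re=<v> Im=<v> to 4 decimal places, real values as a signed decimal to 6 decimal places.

Legendre polynomial (addition theorem), -0.123714

This sum is the spherical-harmonic addition theorem: it equals the Legendre polynomial P_l(cos γ) of the angle γ between the two directions.
Addition theorem: P_7(cos γ) = (4π/15) Σ_m Y*_{lm}(Ω₁) Y_{lm}(Ω₂), m = −7…7:
  [-7]  conj(Y_{7,-7})(Ω₁) = (0.018594, 0.028323) ; Y_{7,-7}(Ω₂) = (0.202947, 0.122723) ; Δ = (0.000298, 0.008030)
  [-6]  conj(Y_{7,-6})(Ω₁) = (-0.125660, -0.053077) ; Y_{7,-6}(Ω₂) = (-0.275491, 0.333402) ; Δ = (0.052314, -0.027273)
  [-5]  conj(Y_{7,-5})(Ω₁) = (0.314762, -0.060717) ; Y_{7,-5}(Ω₂) = (-0.215596, -0.239213) ; Δ = (-0.082386, -0.062205)
  [-4]  conj(Y_{7,-4})(Ω₁) = (-0.326035, 0.323026) ; Y_{7,-4}(Ω₂) = (-0.088239, 0.058675) ; Δ = (0.009816, -0.047634)
  [-3]  conj(Y_{7,-3})(Ω₁) = (0.060669, -0.299558) ; Y_{7,-3}(Ω₂) = (-0.150637, -0.319881) ; Δ = (-0.104962, 0.025718)
  [-2]  conj(Y_{7,-2})(Ω₁) = (-0.057647, -0.140088) ; Y_{7,-2}(Ω₂) = (0.044815, -0.013540) ; Δ = (-0.004480, -0.005498)
  [-1]  conj(Y_{7,-1})(Ω₁) = (0.318064, 0.213057) ; Y_{7,-1}(Ω₂) = (-0.047918, -0.324287) ; Δ = (0.053850, -0.113353)
  [+0]  conj(Y_{7,0})(Ω₁) = (0.038663, -0.000000) ; Y_{7,0}(Ω₂) = (0.088672, 0.000000) ; Δ = (0.003428, 0.000000)
  [+1]  conj(Y_{7,1})(Ω₁) = (-0.318064, 0.213057) ; Y_{7,1}(Ω₂) = (0.047918, -0.324287) ; Δ = (0.053850, 0.113353)
  [+2]  conj(Y_{7,2})(Ω₁) = (-0.057647, 0.140088) ; Y_{7,2}(Ω₂) = (0.044815, 0.013540) ; Δ = (-0.004480, 0.005498)
  [+3]  conj(Y_{7,3})(Ω₁) = (-0.060669, -0.299558) ; Y_{7,3}(Ω₂) = (0.150637, -0.319881) ; Δ = (-0.104962, -0.025718)
  [+4]  conj(Y_{7,4})(Ω₁) = (-0.326035, -0.323026) ; Y_{7,4}(Ω₂) = (-0.088239, -0.058675) ; Δ = (0.009816, 0.047634)
  [+5]  conj(Y_{7,5})(Ω₁) = (-0.314762, -0.060717) ; Y_{7,5}(Ω₂) = (0.215596, -0.239213) ; Δ = (-0.082386, 0.062205)
  [+6]  conj(Y_{7,6})(Ω₁) = (-0.125660, 0.053077) ; Y_{7,6}(Ω₂) = (-0.275491, -0.333402) ; Δ = (0.052314, 0.027273)
  [+7]  conj(Y_{7,7})(Ω₁) = (-0.018594, 0.028323) ; Y_{7,7}(Ω₂) = (-0.202947, 0.122723) ; Δ = (0.000298, -0.008030)
Σ over m = (-0.147672, 0.000000); ×(4π/15) → (-0.123714, 0.000000). Real part: -0.123714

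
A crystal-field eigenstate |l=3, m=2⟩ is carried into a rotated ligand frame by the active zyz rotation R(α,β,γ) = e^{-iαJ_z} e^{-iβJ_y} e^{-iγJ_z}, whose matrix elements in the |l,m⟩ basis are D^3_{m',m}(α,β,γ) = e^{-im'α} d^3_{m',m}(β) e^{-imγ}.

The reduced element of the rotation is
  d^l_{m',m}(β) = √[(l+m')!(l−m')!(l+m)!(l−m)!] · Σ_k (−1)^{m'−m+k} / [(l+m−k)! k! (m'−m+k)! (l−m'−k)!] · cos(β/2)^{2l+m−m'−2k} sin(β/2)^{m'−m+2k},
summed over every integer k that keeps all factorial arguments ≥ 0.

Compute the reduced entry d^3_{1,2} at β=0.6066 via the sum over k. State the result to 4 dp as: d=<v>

d=0.6013

d^3_{1,2}(β=0.6066) via the finite sum:
Half-angle: c=0.954356, s=0.298671. N=√(24·2·120·1)=75.894664
k∈{1,2} keeps every argument non-negative
  k=1: (−1)^0·75.8947/(24)·0.9544^5·0.2987^1 = +0.747731
  k=2: (−1)^1·75.8947/(12)·0.9544^3·0.2987^3 = -0.146468
d^3_{1,2}(0.6066) = +0.747731 -0.146468 = +0.601264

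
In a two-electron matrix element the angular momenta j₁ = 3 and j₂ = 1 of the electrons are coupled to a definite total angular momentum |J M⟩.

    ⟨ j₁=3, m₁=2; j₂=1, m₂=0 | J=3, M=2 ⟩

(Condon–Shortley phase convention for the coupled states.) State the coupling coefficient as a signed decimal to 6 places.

+0.577350  (= +√(1/3))

triangle: 1!×5!×1!/8! = 120/40320
(j±m)!: 5!×1!×1!×1!×5!×1! = 14400
prefactor² = (2J+1)×Δ×N² = 300
  k=0: +1/(0!×1!×1!×1!×4!×0!) = 1/24
  k=1: −1/(1!×0!×0!×0!×5!×1!) = -1/120
Σ = 1/30  ⇒  CG² = 300×(1/30)² = 1/3
CG = +√(1/3) = +0.577350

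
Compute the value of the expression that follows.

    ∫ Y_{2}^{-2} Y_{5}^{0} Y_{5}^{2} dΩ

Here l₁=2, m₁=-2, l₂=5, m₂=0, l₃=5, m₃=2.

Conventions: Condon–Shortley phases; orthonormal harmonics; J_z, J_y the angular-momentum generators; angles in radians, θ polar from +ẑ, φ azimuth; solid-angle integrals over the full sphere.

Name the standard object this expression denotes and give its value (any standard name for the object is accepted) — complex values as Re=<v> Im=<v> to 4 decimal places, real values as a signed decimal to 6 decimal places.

Gaunt coefficient, -0.191372

This is a Gaunt coefficient — the integral of a triple product of spherical harmonics over the sphere.
Rules hold: Σm=0, L=12 even, 3≤5≤7.
N = 5·11·11 = 605
Δ = 2!·2!·8!/13! = 1/38610
Racah Σ t=0..2: t=0:+1/2880 t=1:−1/576 t=2:+1/2880 = -1/960
⇒ 3j(2 5 5; 0 0 0)² = 10/429, sgn +1
Racah Σ t=2..2: t=2:+1/2880 = 1/2880
⇒ 3j(2 5 5; -2 0 2)² = 14/429, sgn -1
4πI² = N·(3j₀)²·(3jₘ)² = 700/1521
I = -1·√(0.460224/4π) = -0.19137248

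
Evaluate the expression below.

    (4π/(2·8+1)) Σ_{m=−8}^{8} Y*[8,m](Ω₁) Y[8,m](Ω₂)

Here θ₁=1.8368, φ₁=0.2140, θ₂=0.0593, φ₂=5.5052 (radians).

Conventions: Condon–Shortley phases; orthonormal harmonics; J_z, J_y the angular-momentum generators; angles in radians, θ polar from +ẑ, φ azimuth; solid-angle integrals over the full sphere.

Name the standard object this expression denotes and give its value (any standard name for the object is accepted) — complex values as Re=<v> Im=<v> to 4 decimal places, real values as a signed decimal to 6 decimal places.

This sum is the spherical-harmonic addition theorem: it equals the Legendre polynomial P_l(cos γ) of the angle γ between the two directions.
Expand P_8 via completeness: Σ_{m} conj(Y_{8,m}) at Ω₁ times Y_{8,m} at Ω₂ —
  m=-8: (-0.054472+0.383202i) × (+0.000000-0.000000i) = -0.000000+0.000000i  (running Σ = -0.000000+0.000000i)
  m=-7: (-0.030680-0.420711i) × (+0.000000-0.000000i) = -0.000000-0.000000i  (running Σ = -0.000000-0.000000i)
  m=-6: (+0.003141+0.010651i) × (-0.000000-0.000000i) = +0.000000-0.000000i  (running Σ = +0.000000-0.000000i)
  m=-5: (+0.168479+0.307816i) × (-0.000005-0.000005i) = +0.000001-0.000002i  (running Σ = +0.000001-0.000002i)
  m=-4: (-0.093446-0.107669i) × (-0.000165+0.000005i) = +0.000016+0.000017i  (running Σ = +0.000017+0.000015i)
  m=-3: (-0.229506-0.171592i) × (-0.001984+0.002075i) = +0.000811-0.000136i  (running Σ = +0.000828-0.000121i)
  m=-2: (+0.176131+0.080351i) × (+0.000527+0.035553i) = -0.002764+0.006304i  (running Σ = -0.001936+0.006184i)
  m=-1: (+0.247263+0.053737i) × (+0.201976+0.199004i) = +0.039247+0.060060i  (running Σ = +0.037311+0.066243i)
  m=0: (-0.207136-0.000000i) × (+1.090632+0.000000i) = -0.225909-0.000000i  (running Σ = -0.188597+0.066243i)
  m=1: (-0.247263+0.053737i) × (-0.201976+0.199004i) = +0.039247-0.060060i  (running Σ = -0.149350+0.006184i)
  m=2: (+0.176131-0.080351i) × (+0.000527-0.035553i) = -0.002764-0.006304i  (running Σ = -0.152114-0.000121i)
  m=3: (+0.229506-0.171592i) × (+0.001984+0.002075i) = +0.000811+0.000136i  (running Σ = -0.151302+0.000015i)
  m=4: (-0.093446+0.107669i) × (-0.000165-0.000005i) = +0.000016-0.000017i  (running Σ = -0.151286-0.000002i)
  m=5: (-0.168479+0.307816i) × (+0.000005-0.000005i) = +0.000001+0.000002i  (running Σ = -0.151286-0.000000i)
  m=6: (+0.003141-0.010651i) × (-0.000000+0.000000i) = +0.000000+0.000000i  (running Σ = -0.151286-0.000000i)
  m=7: (+0.030680-0.420711i) × (-0.000000-0.000000i) = -0.000000+0.000000i  (running Σ = -0.151286+0.000000i)
  m=8: (-0.054472-0.383202i) × (+0.000000+0.000000i) = -0.000000-0.000000i  (running Σ = -0.151286+0.000000i)
Total Σ_m = -0.151286+0.000000i. Multiply by 0.739198: -0.111830+0.000000i. P_8(cos γ) = -0.111830

Legendre polynomial (addition theorem), -0.111830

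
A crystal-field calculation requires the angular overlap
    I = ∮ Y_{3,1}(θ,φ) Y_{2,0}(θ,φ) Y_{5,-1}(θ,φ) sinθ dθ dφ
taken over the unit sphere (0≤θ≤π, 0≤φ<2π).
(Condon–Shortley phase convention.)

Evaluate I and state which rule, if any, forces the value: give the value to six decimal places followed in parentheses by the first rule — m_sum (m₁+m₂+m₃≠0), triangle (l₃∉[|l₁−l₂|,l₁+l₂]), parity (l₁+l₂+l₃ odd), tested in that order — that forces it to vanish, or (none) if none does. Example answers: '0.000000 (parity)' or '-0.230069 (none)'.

-0.227318 (none)

Rules hold: Σm=0, L=10 even, 1≤5≤5.
N = 7·5·11 = 385
Δ = 0!·6!·4!/11! = 1/2310
Racah Σ t=0..0: t=0:+1/144 = 1/144
⇒ 3j(3 2 5; 0 0 0)² = 10/231, sgn -1
Racah Σ t=0..0: t=0:+1/192 = 1/192
⇒ 3j(3 2 5; 1 0 -1)² = 3/77, sgn +1
4πI² = N·(3j₀)²·(3jₘ)² = 50/77
I = -1·√(0.649351/4π) = -0.22731846
No selection rule forces the value: the integral is nonzero (none).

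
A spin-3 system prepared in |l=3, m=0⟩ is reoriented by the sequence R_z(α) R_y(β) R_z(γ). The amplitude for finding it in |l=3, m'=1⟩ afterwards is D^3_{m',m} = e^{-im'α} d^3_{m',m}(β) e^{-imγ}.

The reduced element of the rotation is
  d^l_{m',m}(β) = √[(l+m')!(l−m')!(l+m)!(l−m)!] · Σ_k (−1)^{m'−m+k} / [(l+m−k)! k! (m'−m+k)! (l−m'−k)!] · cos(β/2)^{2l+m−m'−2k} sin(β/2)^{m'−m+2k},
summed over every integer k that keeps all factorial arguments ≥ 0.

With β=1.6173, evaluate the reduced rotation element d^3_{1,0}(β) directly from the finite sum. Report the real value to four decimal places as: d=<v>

d=0.4279

d^3_{1,0}(β=1.6173) via the finite sum:
c=cos(1.617300/2)=0.690476, s=sin(1.617300/2)=0.723356; N=√[24·2·6·6]=41.569219
Admissible k: 0..2 (factorial args all ≥0)
  k=0: (−1)^1·41.5692/(12)·0.6905^5·0.7234^1 = -0.393264
  k=1: (−1)^2·41.5692/(4)·0.6905^3·0.7234^3 = +1.294829
  k=2: (−1)^3·41.5692/(12)·0.6905^1·0.7234^5 = -0.473695
d^3_{1,0}(1.6173) = -0.393264 +1.294829 -0.473695 = +0.427871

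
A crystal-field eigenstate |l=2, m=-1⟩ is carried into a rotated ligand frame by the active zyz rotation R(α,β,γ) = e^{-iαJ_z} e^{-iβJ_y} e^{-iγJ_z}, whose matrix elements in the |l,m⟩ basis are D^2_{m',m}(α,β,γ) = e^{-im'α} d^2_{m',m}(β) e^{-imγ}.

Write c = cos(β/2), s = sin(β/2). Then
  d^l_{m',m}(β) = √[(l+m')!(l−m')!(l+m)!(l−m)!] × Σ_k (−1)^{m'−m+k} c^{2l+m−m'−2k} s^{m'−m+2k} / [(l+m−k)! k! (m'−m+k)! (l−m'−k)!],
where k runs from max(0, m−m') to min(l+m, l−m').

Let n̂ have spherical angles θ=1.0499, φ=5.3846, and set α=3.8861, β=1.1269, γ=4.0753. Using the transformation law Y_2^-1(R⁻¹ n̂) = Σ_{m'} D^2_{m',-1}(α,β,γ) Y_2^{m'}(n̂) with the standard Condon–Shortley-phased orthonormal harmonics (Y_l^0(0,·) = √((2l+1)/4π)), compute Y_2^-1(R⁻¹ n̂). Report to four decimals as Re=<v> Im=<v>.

Need the full column D^2_{m',-1} for m'=−2..2 at α=3.8861, β=1.1269, γ=4.0753.
cos(β/2)=0.845417, sin(β/2)=0.534106
d^2_{-2,-1}: single k=1 term ⇒ +0.645463;  D = +0.485743-0.425060i
d^2_{-1,-1}: k∈[0..1] ⇒ +0.510840 -0.611672 = -0.100832;  D = +0.010810-0.100251i
d^2_{0,-1}: k∈[0..1] ⇒ -0.790527 +0.315522 = -0.475005;  D = +0.282561+0.381824i
d^2_{1,-1}: k∈[0..1] ⇒ +0.611672 -0.081379 = +0.530294;  D = +0.520831+0.099734i
d^2_{2,-1}: single k=0 term ⇒ -0.257622;  D = +0.218912-0.135820i
Y_2^{m'}(θ=1.0499,φ=5.3846) and Σ D·Y over m':
  (+0.4857-0.4251i)·(-0.0652+0.2832i)  (+0.0108-0.1003i)·(+0.2077+0.2609i)  (+0.2826+0.3818i)·(-0.0811+0.0000i)  (+0.5208+0.0997i)·(-0.2077+0.2609i)  (+0.2189-0.1358i)·(-0.0652-0.2832i)
Y_2^-1(R⁻¹ n̂) = -0.092731+0.178389i

Re=-0.0927 Im=0.1784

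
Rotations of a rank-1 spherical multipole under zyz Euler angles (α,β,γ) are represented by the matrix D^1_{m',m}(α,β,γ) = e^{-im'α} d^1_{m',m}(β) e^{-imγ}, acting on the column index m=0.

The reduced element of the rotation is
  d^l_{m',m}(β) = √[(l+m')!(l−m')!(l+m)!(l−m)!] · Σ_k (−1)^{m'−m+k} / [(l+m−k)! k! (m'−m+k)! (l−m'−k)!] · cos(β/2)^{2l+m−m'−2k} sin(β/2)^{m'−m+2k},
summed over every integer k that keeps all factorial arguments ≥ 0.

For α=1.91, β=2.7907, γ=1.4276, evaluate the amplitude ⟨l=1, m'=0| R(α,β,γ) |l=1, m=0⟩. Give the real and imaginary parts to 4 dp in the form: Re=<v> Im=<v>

D^1_{0,0}(1.9100,2.7907,1.4276) = e^{-i·0·1.9100}·d^1_{0,0}(2.7907)·e^{-i·0·1.4276}. Compute d first:
c=cos(2.790700/2)=0.174548, s=sin(2.790700/2)=0.984649; N=√[1·1·1·1]=1.000000
k: max(0,(0)−(0))=0 … min(1+(0),1−(0))=1
  k=0: (−1)^0·1.0000/(1)·0.1745^2·0.9846^0 = +0.030467
  k=1: (−1)^1·1.0000/(1)·0.1745^0·0.9846^2 = -0.969533
d^1_{0,0}(2.7907) = +0.030467 -0.969533 = -0.939066
D = (+1.000000+0.000000i)·(-0.939066)·(+1.000000+0.000000i) = -0.939066+0.000000i

Re=-0.9391 Im=0.0000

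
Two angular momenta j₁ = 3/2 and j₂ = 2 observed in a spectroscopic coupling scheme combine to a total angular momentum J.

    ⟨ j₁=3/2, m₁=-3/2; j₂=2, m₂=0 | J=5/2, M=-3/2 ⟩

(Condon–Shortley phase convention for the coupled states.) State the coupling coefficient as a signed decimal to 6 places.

-0.717137

j₁+j₂−J=1  J+j₁−j₂=2  J−j₁+j₂=3  j₁+j₂+J+1=7
(j₁±m₁, j₂±m₂, J±M) = (0,3,2,2,1,4)
P² = 288/35
sum k=1..1:
  [1] −1/4 = -1/4
S = -1/4
C² = P²·S² = 18/35 ; C = -0.717137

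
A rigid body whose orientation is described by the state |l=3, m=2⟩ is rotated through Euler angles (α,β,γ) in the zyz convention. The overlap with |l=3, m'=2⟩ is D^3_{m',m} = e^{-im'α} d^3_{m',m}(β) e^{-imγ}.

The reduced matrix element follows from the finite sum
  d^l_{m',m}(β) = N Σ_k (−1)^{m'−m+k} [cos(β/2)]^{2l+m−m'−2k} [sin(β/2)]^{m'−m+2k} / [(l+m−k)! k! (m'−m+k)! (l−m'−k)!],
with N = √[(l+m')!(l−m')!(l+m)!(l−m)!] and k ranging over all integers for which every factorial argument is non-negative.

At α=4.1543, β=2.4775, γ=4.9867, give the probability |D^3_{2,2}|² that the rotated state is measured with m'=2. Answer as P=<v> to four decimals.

First d^3_{2,2}(β=2.4775), then the phase factors e^{-i(2)α} and e^{-i(2)γ}:
Half-angle: c=0.325978, s=0.945377. N=√(120·1·120·1)=120.000000
Admissible k: 0..1 (factorial args all ≥0)
  k=0: (−1)^0·120.0000/(120)·0.3260^6·0.9454^0 = +0.001200
  k=1: (−1)^1·120.0000/(24)·0.3260^4·0.9454^2 = -0.050459
d^3_{2,2}(2.4775) = +0.001200 -0.050459 = -0.049259
|D^3_{2,2}|² = |d^3_{2,2}(β)|² = (-0.049259)² = 0.002426 (the z-rotation phases have unit modulus)

P=0.0024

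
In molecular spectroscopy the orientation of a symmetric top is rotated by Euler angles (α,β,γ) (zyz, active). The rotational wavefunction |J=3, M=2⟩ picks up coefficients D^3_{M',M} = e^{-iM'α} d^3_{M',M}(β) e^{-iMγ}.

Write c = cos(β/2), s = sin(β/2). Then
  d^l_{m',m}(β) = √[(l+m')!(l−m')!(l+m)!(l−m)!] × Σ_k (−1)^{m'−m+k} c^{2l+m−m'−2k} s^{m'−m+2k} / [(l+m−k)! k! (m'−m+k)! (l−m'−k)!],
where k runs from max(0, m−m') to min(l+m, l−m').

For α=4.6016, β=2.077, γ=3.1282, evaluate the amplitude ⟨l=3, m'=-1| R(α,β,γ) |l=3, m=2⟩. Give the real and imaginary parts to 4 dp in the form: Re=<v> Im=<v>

First d^3_{-1,2}(β=2.0770), then the phase factors e^{-i(-1)α} and e^{-i(2)γ}:
Half-angle: c=0.507513, s=0.861644. N=√(2·24·120·1)=75.894664
k∈{3,4} keeps every argument non-negative
  k=3: (−1)^0·75.8947/(12)·0.5075^3·0.8616^3 = +0.528878
  k=4: (−1)^1·75.8947/(24)·0.5075^1·0.8616^5 = -0.762231
d^3_{-1,2}(2.0770) = +0.528878 -0.762231 = -0.233353
Attach z-rotation phases: D = e^{-i(-1)(4.6016)}·(-0.233353)·e^{-i(2)(3.1282)} = +0.019579+0.232530i

Re=0.0196 Im=0.2325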